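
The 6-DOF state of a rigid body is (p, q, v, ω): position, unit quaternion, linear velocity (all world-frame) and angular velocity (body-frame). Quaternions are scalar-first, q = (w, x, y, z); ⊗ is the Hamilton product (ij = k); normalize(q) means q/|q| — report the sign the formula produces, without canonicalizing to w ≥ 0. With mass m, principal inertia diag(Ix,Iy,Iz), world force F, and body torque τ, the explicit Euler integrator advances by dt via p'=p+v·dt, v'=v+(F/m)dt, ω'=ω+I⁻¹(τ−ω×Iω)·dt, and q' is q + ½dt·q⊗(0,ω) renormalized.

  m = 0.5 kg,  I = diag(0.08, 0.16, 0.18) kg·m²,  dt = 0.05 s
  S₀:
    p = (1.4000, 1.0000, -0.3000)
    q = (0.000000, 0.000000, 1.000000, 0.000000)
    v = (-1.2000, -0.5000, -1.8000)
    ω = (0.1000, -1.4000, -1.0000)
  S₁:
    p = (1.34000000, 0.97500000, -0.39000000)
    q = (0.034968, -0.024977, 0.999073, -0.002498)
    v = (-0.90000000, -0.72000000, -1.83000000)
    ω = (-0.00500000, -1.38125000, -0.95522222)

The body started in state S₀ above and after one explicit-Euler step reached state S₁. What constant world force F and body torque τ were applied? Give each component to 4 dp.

ω₁ − ω₀ = (-0.10500000, 0.01875000, 0.04477778)
precession coupling = (0.0280, 0.0100, -0.0112)
I·α + gyro = (-0.1400, 0.0700, 0.1500)
v₁ − v₀ = (0.30000000, -0.22000000, -0.03000000)
F = m·Δv/dt = (3.0000, -2.2000, -0.3000)

F = (3.0000, -2.2000, -0.3000)
τ = (-0.1400, 0.0700, 0.1500)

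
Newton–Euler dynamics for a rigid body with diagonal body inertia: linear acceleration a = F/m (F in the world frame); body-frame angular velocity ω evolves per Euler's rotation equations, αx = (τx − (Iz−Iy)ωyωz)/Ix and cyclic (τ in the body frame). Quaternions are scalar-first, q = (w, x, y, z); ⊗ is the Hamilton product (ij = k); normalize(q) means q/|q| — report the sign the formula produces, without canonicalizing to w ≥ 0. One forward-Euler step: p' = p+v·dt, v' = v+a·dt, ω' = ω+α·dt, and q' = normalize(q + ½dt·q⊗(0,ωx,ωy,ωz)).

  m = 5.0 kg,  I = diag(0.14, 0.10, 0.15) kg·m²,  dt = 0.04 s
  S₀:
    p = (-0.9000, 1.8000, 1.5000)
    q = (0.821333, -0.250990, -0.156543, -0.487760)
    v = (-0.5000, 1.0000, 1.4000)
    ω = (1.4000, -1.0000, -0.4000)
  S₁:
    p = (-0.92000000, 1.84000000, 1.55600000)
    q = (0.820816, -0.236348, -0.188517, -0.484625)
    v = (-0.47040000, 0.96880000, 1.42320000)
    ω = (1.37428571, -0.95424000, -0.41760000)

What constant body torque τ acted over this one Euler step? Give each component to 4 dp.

τ = (-0.0700, 0.1200, -0.0100)

Δω = ω₁−ω₀ = (-0.02571429, 0.04576000, -0.01760000)
ω₀×(Iω₀) = (0.0200, 0.0056, 0.0560)
τ = I·(Δω/dt) + ω₀×(Iω₀) = (-0.0700, 0.1200, -0.0100)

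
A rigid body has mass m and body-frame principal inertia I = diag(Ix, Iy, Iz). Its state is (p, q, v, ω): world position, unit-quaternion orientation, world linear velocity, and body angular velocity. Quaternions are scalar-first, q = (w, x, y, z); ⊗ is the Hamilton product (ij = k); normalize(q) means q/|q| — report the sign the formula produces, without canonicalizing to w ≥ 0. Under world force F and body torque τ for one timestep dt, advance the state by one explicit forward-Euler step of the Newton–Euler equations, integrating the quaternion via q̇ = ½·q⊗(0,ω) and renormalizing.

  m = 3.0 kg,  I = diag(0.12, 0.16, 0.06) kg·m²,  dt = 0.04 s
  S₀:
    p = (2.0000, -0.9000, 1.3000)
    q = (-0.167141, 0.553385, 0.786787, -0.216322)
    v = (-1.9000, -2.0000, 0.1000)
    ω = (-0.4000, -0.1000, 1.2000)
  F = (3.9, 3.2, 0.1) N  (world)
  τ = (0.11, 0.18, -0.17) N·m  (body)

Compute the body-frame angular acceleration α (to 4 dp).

α = (0.8167, 1.3050, -2.8600)

gyro term ω×Iω = (0.0120, -0.0288, 0.0016)
α = I⁻¹(τ − ω×Iω) = (0.8167, 1.3050, -2.8600)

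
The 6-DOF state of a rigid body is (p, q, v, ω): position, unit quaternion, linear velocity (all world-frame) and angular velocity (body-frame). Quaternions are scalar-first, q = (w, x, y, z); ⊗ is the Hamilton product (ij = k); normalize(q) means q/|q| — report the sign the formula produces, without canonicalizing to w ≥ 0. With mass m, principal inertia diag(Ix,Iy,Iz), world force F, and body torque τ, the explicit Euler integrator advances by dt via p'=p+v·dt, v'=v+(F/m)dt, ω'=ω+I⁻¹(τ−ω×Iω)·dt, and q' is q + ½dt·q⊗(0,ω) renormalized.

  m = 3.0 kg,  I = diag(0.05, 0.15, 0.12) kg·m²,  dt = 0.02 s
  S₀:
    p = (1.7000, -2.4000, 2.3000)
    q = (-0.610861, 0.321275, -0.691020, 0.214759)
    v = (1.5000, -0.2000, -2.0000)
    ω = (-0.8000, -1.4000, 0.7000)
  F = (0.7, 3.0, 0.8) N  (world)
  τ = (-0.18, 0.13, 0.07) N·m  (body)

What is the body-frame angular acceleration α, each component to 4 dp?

α = (-4.1880, 0.6053, -0.3500)

gyro term ω×Iω = (0.0294, 0.0392, 0.1120)
α = I⁻¹(τ − ω×Iω) = (-4.1880, 0.6053, -0.3500)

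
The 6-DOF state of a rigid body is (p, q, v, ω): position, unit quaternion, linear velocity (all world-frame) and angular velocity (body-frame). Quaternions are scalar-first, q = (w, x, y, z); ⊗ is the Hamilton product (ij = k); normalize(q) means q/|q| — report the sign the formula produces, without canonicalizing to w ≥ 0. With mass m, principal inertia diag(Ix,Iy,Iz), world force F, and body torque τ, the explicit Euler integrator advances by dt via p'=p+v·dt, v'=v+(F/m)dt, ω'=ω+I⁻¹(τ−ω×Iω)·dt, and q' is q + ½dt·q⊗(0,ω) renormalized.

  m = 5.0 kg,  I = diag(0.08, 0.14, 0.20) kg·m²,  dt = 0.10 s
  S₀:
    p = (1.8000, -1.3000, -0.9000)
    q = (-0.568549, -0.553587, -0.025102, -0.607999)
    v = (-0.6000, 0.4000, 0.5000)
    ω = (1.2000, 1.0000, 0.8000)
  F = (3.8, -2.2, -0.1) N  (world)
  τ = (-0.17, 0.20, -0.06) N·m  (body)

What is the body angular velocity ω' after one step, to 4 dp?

gyro term ω×Iω = (0.0480, -0.1152, 0.0720)
angular accel α = (-2.7250, 2.2514, -0.6600)
new body rate ω' = (0.9275, 1.2251, 0.7340)

ω' = (0.9275, 1.2251, 0.7340)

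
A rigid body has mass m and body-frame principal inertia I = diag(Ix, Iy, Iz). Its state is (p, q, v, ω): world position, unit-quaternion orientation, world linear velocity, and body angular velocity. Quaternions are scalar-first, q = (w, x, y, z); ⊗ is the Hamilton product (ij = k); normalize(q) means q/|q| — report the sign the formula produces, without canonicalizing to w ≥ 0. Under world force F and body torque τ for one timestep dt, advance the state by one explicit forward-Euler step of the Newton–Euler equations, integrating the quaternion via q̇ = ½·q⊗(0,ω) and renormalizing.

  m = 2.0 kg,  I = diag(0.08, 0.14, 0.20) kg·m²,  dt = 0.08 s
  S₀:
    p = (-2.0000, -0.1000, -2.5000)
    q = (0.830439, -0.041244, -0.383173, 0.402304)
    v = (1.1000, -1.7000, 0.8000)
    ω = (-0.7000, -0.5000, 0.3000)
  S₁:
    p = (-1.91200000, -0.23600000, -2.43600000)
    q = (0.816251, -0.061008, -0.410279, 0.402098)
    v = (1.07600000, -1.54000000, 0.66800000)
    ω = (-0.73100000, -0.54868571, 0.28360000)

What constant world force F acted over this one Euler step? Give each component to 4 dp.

Δv = v₁−v₀ = (-0.02400000, 0.16000000, -0.13200000)
m·(v₁−v₀)/dt = (-0.6000, 4.0000, -3.3000)

F = (-0.6000, 4.0000, -3.3000)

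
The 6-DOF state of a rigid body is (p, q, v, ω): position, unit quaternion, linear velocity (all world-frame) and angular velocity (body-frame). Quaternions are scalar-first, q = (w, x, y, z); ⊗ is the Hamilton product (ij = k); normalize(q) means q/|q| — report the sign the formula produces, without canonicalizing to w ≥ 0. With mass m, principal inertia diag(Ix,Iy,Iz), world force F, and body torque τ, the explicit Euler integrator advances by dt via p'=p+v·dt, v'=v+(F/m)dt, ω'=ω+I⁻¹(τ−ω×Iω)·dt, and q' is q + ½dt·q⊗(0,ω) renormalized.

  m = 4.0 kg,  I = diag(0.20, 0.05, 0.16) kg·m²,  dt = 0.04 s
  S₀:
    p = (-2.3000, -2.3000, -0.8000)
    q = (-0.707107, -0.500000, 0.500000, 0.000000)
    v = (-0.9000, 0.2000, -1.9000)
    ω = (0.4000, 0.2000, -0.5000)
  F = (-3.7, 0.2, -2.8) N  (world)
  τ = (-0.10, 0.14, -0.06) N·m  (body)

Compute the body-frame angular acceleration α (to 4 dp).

precession coupling ω×(Iω) = (-0.0110, -0.0080, -0.0120)
angular accel α = (-0.4450, 2.9600, -0.3000)

α = (-0.4450, 2.9600, -0.3000)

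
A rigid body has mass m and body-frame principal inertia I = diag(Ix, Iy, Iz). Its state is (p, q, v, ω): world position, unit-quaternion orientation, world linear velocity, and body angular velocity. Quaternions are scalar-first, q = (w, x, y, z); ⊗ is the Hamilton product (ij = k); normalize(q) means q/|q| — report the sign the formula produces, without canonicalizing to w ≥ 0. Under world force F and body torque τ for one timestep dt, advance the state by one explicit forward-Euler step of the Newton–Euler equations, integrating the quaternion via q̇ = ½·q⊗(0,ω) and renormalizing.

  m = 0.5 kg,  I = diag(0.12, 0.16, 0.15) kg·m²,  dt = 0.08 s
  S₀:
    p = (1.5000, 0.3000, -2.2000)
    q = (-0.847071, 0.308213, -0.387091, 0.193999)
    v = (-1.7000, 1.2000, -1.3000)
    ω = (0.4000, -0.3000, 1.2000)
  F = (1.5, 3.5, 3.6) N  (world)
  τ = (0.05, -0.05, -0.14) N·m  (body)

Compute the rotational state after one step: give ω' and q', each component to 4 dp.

ω' = (0.4309, -0.3178, 1.1279)
q' = (-0.8648, 0.2780, -0.3881, 0.1556)

gyro term ω×Iω = (0.0036, -0.0144, -0.0048)
angular accel α = (0.3867, -0.2225, -0.9013)
ω + α·dt = (0.4309, -0.3178, 1.1279)
q⊗(0,ω) = (-0.4722113, -0.7451379, -0.0381347, -0.9541127)
updated quaternion q' = (-0.8648, 0.2780, -0.3881, 0.1556)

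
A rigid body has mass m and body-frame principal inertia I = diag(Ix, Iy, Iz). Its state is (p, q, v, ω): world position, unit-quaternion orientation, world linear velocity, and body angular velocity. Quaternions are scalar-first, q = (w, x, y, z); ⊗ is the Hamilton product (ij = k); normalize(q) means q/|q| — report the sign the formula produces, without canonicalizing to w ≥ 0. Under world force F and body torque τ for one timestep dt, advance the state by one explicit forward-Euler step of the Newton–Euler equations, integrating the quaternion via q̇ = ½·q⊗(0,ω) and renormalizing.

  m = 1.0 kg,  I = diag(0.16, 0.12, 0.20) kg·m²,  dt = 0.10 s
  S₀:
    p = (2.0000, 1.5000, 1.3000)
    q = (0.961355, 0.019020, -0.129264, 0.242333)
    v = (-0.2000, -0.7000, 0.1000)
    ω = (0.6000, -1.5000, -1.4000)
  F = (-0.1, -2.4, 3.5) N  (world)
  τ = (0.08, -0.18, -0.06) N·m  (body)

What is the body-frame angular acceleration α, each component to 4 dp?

α = (-0.5500, -1.7800, -0.4800)

gyro term ω×Iω = (0.1680, 0.0336, 0.0360)
α = I⁻¹(τ − ω×Iω) = (-0.5500, -1.7800, -0.4800)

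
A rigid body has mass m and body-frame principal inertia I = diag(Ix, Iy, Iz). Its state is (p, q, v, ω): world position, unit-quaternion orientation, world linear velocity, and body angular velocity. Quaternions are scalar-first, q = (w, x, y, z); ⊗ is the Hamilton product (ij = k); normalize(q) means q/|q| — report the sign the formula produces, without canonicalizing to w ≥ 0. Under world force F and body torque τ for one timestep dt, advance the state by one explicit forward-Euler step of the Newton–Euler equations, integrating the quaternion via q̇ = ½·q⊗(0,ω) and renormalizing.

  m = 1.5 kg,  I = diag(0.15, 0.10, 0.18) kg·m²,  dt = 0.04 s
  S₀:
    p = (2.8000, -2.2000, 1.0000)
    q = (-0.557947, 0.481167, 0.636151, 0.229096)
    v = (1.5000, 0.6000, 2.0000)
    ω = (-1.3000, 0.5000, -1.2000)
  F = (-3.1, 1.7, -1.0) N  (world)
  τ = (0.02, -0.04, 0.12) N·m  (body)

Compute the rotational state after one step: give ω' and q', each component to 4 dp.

precession coupling ω×(Iω) = (-0.0480, -0.0468, 0.0325)
angular accel α = (0.4533, 0.0680, 0.4861)
new body rate ω' = (-1.2819, 0.5027, -1.1806)
2q̇ = q⊗(0,ω) = (0.5823568, -0.1525981, 0.0006021, 1.7371162)
updated quaternion q' = (-0.5459, 0.4778, 0.6357, 0.2637)

ω' = (-1.2819, 0.5027, -1.1806)
q' = (-0.5459, 0.4778, 0.6357, 0.2637)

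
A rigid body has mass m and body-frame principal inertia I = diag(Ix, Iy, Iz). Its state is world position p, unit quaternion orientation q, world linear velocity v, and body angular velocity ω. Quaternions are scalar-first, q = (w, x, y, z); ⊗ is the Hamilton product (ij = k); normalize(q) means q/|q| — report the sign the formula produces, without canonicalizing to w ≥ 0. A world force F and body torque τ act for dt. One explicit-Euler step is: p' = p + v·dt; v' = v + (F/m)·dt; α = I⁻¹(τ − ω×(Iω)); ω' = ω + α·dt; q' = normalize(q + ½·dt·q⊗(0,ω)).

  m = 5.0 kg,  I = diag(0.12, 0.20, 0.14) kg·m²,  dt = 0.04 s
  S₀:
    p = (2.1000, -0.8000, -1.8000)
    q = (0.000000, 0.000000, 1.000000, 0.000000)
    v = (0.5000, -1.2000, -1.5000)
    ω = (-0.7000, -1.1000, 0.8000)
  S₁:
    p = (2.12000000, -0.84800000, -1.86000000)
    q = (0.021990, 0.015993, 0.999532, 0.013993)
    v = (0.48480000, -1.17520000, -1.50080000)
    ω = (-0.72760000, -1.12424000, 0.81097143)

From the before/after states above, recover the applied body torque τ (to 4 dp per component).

Δω = ω₁−ω₀ = (-0.02760000, -0.02424000, 0.01097143)
ω₀×(Iω₀) = (0.0528, 0.0112, 0.0616)
I·α + gyro = (-0.0300, -0.1100, 0.1000)

τ = (-0.0300, -0.1100, 0.1000)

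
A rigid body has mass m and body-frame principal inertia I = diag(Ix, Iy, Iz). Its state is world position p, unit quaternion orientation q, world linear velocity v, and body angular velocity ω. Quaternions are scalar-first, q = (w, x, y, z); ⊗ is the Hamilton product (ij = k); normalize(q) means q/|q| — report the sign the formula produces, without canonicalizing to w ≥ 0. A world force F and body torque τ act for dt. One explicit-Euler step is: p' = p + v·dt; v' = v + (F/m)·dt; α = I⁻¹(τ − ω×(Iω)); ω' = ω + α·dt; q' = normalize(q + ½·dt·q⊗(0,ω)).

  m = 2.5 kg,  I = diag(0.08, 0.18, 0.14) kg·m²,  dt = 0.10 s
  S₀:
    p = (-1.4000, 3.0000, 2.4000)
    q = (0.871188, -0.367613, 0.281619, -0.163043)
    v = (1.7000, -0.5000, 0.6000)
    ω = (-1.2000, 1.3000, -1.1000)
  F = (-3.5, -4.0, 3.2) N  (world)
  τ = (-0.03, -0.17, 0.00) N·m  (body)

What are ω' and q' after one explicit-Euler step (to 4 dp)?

ω×(Iω) gyroscopic = (0.0572, -0.0792, -0.1560)
(τ − ω×Iω)/I = (-1.0900, -0.5044, 1.1143)
ω' = ω + α·dt = (-1.3090, 1.2496, -0.9886)
Hamilton product q⊗(0,ω) = (-0.9865876, -1.1432506, 0.9238217, -1.0982609)
q + ½dt·q⊗(0,ω), renormalized = (0.8174, -0.4225, 0.3260, -0.2168)

ω' = (-1.3090, 1.2496, -0.9886)
q' = (0.8174, -0.4225, 0.3260, -0.2168)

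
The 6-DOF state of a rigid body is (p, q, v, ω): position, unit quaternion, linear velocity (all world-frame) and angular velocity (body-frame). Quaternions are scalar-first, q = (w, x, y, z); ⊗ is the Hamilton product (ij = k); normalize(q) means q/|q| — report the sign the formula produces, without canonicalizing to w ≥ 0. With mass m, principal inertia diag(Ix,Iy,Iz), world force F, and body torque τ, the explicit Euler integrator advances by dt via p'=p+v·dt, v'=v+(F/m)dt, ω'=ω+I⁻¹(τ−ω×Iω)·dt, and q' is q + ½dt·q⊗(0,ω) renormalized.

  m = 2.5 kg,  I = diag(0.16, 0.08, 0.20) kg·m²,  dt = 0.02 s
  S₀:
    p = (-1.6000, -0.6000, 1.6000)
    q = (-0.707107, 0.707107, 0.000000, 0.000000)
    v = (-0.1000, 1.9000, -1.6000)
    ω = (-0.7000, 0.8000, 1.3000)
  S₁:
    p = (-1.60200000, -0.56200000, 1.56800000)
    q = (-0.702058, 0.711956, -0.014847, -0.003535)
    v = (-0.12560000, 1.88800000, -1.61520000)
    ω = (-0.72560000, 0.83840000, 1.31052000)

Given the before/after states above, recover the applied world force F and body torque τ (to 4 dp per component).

F = (-3.2000, -1.5000, -1.9000)
τ = (-0.0800, 0.1900, 0.1500)

ω₁ − ω₀ = (-0.02560000, 0.03840000, 0.01052000)
ω₀×(Iω₀) = (0.1248, 0.0364, 0.0448)
applied torque τ = (-0.0800, 0.1900, 0.1500)
velocity change Δv = (-0.02560000, -0.01200000, -0.01520000)
F = m·Δv/dt = (-3.2000, -1.5000, -1.9000)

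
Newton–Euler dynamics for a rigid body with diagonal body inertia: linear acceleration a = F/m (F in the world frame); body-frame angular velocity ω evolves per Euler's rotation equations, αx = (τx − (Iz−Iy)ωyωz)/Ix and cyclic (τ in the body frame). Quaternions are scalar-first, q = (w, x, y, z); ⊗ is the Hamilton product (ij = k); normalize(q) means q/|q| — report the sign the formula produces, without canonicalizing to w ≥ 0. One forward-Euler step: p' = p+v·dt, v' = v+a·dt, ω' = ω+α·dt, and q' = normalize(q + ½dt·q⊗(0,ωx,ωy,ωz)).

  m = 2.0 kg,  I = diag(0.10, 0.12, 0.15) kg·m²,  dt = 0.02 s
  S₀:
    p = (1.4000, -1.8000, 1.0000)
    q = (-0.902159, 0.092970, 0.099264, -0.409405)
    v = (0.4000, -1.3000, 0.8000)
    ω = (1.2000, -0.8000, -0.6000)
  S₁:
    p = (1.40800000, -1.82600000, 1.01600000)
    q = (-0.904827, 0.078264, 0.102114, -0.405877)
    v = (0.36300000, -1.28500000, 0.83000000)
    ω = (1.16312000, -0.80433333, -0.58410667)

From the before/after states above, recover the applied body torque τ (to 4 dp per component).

τ = (-0.1700, 0.0100, 0.1000)

Δω = ω₁−ω₀ = (-0.03688000, -0.00433333, 0.01589333)
ω₀×(Iω₀) = (0.0144, 0.0360, -0.0192)
applied torque τ = (-0.1700, 0.0100, 0.1000)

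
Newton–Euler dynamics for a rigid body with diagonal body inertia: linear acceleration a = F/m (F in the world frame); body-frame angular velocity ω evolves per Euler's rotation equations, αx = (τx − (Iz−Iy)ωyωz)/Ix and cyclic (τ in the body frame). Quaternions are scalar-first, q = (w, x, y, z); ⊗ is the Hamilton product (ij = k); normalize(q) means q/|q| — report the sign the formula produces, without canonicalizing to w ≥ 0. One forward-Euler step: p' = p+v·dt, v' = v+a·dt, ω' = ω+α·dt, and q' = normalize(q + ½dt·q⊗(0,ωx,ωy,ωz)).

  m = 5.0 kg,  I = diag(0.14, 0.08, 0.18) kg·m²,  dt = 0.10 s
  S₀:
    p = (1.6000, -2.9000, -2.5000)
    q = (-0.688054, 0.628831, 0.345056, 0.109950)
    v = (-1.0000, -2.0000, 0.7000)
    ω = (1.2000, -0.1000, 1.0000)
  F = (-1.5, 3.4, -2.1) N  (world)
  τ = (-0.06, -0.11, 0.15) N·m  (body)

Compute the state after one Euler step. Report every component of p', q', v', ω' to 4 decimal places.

p' = (1.5000, -3.1000, -2.4300)
q' = (-0.7273, 0.6035, 0.3227, 0.0515)
v' = (-1.0300, -1.9320, 0.6580)
ω' = (1.1643, -0.1775, 1.0793)

gyro term ω×Iω = (-0.0100, -0.0480, 0.0072)
angular accel α = (-0.3571, -0.7750, 0.7933)
ω' = ω + α·dt = (1.1643, -0.1775, 1.0793)
2q̇ = q⊗(0,ω) = (-0.8300416, -0.4696138, -0.4280856, -1.1650043)
q + ½dt·q⊗(0,ω), renormalized = (-0.7273, 0.6035, 0.3227, 0.0515)
a = F/m = (-0.3000, 0.6800, -0.4200)
new position p' = (1.5000, -3.1000, -2.4300)
v' = v + a·dt = (-1.0300, -1.9320, 0.6580)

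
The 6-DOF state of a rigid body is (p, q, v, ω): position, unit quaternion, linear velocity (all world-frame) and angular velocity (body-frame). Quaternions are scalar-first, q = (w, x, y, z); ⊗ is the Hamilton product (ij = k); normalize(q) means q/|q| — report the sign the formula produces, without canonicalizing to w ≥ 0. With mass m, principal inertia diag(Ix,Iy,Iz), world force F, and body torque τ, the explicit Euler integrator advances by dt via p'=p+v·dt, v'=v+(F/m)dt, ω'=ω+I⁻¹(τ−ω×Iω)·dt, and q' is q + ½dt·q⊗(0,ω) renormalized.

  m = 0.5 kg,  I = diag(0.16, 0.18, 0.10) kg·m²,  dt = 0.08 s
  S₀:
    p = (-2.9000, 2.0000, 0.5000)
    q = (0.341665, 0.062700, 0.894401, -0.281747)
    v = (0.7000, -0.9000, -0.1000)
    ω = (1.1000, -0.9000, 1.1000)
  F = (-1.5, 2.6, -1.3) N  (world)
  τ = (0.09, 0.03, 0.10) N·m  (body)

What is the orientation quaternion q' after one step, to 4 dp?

q' = (0.3825, 0.1067, 0.8647, -0.3075)

2q̇ = q⊗(0,ω) = (1.0459126, 1.1061003, -0.6863902, -0.6644396)
q' = normalize(q + ½dt·q⊗(0,ω)) = (0.3825, 0.1067, 0.8647, -0.3075)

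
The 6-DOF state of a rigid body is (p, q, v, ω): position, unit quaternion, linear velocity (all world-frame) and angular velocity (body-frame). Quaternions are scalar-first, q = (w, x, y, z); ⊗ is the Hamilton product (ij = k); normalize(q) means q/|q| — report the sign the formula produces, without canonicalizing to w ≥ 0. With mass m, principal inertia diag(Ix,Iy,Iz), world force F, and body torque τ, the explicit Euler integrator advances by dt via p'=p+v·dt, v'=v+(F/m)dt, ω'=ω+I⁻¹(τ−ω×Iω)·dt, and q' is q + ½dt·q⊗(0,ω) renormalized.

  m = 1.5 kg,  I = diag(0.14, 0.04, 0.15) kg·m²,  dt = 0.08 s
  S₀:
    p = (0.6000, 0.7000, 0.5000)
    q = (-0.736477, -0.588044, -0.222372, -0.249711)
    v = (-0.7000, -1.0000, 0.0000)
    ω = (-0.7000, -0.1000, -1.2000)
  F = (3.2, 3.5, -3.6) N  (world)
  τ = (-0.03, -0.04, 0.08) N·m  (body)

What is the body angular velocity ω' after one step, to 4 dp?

ω' = (-0.7247, -0.1632, -1.1536)

α = I⁻¹(τ − ω×Iω) = (-0.3086, -0.7900, 0.5800)
ω + α·dt = (-0.7247, -0.1632, -1.1536)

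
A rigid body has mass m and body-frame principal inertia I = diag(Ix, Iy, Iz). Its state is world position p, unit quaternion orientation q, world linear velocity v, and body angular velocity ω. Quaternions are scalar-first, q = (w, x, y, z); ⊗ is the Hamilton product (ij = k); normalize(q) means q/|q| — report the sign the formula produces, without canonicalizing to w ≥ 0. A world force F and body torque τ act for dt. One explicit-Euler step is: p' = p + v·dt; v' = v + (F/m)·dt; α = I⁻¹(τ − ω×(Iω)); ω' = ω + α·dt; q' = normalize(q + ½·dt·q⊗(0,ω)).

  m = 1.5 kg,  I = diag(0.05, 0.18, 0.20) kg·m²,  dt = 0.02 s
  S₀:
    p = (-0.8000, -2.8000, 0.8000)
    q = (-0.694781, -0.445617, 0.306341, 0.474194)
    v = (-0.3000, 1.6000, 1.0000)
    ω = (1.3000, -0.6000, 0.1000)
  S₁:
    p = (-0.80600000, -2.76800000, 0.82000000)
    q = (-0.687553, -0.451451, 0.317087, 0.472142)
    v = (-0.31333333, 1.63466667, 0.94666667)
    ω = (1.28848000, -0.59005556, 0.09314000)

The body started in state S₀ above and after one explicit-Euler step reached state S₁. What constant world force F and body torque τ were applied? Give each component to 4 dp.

F = (-1.0000, 2.6000, -4.0000)
τ = (-0.0300, 0.0700, -0.1700)

velocity change Δv = (-0.01333333, 0.03466667, -0.05333333)
F = m·Δv/dt = (-1.0000, 2.6000, -4.0000)
ω₁ − ω₀ = (-0.01152000, 0.00994444, -0.00686000)
applied torque τ = (-0.0300, 0.0700, -0.1700)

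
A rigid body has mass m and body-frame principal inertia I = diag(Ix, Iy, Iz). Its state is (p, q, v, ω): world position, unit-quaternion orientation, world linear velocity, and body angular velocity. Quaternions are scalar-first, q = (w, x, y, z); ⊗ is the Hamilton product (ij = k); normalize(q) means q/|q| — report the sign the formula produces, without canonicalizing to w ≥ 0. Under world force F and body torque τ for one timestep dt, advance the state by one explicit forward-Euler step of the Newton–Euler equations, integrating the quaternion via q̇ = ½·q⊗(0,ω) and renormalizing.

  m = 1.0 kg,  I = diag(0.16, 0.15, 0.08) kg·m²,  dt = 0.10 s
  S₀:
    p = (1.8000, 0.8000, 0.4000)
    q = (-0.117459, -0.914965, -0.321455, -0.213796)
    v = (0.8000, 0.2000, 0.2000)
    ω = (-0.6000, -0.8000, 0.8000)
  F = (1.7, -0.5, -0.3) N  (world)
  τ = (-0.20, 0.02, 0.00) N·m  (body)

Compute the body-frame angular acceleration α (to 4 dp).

gyro term ω×Iω = (0.0448, -0.0384, -0.0048)
α = I⁻¹(τ − ω×Iω) = (-1.5300, 0.3893, 0.0600)

α = (-1.5300, 0.3893, 0.0600)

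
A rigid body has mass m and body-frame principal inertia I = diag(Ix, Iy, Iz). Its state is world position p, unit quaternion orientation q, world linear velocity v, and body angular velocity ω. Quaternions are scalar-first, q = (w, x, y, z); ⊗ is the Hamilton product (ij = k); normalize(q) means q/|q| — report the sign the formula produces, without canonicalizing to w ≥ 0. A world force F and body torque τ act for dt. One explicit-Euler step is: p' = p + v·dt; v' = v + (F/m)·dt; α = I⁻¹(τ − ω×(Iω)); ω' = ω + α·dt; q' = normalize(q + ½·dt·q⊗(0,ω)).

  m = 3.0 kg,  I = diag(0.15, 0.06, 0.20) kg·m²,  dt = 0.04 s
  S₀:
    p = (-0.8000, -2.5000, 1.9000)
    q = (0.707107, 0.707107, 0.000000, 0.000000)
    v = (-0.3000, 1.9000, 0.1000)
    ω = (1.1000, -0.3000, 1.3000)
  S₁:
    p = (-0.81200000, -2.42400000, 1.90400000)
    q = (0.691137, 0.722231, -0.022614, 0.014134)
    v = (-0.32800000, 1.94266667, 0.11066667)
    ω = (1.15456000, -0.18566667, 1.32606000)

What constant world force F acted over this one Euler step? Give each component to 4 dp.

Δv = v₁−v₀ = (-0.02800000, 0.04266667, 0.01066667)
applied force F = (-2.1000, 3.2000, 0.8000)

F = (-2.1000, 3.2000, 0.8000)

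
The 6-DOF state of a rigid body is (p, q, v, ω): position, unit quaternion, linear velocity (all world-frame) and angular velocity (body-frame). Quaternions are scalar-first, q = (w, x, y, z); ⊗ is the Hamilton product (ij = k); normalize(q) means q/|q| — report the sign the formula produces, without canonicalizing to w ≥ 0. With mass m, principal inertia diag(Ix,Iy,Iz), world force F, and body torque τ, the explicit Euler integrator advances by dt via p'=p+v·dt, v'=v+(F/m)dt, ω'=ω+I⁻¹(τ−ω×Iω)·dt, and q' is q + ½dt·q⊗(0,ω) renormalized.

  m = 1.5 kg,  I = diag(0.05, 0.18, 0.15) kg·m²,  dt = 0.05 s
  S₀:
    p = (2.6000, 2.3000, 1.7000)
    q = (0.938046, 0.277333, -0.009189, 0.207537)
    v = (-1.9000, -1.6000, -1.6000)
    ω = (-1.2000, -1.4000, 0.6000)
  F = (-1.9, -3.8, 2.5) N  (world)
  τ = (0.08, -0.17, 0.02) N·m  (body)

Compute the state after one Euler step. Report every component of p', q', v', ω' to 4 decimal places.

p' = (2.5050, 2.2200, 1.6200)
q' = (0.9418, 0.2560, -0.0523, 0.2114)
v' = (-1.9633, -1.7267, -1.5167)
ω' = (-1.1452, -1.4672, 0.5339)

linear accel F/m = (-1.2667, -2.5333, 1.6667)
new position p' = (2.5050, 2.2200, 1.6200)
v' = v + a·dt = (-1.9633, -1.7267, -1.5167)
ω×(Iω) gyroscopic = (0.0252, 0.0720, 0.2184)
α = I⁻¹(τ − ω×Iω) = (1.0960, -1.3444, -1.3227)
ω + α·dt = (-1.1452, -1.4672, 0.5339)
Hamilton product q⊗(0,ω) = (0.1954128, -0.8406168, -1.7287086, 0.1635346)
q + ½dt·q⊗(0,ω), renormalized = (0.9418, 0.2560, -0.0523, 0.2114)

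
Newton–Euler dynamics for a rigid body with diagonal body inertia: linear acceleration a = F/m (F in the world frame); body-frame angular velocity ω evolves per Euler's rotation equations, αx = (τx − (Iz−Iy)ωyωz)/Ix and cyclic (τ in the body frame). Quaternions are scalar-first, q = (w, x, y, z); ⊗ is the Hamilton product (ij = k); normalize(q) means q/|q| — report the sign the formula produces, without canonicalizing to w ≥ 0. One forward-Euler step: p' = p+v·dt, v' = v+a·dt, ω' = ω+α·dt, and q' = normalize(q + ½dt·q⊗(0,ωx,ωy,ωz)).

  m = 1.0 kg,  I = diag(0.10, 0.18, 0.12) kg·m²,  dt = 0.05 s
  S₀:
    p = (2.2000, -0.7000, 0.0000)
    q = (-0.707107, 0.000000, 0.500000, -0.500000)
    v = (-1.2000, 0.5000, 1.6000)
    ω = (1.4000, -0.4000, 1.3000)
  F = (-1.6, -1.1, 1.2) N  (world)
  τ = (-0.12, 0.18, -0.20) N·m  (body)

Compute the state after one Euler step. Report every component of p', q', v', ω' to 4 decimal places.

p' = (2.1400, -0.6750, 0.0800)
q' = (-0.6850, -0.0135, 0.4890, -0.5398)
v' = (-1.2800, 0.4450, 1.6600)
ω' = (1.3244, -0.3399, 1.2353)

p + v·dt = (2.1400, -0.6750, 0.0800)
v' = v + a·dt = (-1.2800, 0.4450, 1.6600)
ω×(Iω) gyroscopic = (0.0312, -0.0364, -0.0448)
α = I⁻¹(τ − ω×Iω) = (-1.5120, 1.2022, -1.2933)
new body rate ω' = (1.3244, -0.3399, 1.2353)
Hamilton product q⊗(0,ω) = (0.8500000, -0.5399498, -0.4171572, -1.6192391)
updated quaternion q' = (-0.6850, -0.0135, 0.4890, -0.5398)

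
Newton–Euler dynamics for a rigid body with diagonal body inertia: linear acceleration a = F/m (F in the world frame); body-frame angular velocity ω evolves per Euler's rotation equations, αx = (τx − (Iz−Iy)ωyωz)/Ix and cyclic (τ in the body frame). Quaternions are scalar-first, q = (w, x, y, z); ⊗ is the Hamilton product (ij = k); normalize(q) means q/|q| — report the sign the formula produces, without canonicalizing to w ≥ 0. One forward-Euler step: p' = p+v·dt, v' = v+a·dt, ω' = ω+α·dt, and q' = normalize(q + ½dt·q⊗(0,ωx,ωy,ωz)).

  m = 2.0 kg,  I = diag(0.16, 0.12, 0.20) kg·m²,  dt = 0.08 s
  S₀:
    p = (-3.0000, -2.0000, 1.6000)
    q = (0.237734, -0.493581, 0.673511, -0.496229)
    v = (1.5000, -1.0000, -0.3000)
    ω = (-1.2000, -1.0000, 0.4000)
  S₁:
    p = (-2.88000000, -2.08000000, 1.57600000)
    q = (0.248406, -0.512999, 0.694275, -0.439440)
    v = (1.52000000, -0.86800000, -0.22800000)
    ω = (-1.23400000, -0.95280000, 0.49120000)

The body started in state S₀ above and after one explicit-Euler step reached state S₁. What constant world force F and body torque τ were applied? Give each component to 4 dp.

F = (0.5000, 3.3000, 1.8000)
τ = (-0.1000, 0.0900, 0.1800)

rate change Δω = (-0.03400000, 0.04720000, 0.09120000)
ω₀×(Iω₀) = (-0.0320, 0.0192, -0.0480)
applied torque τ = (-0.1000, 0.0900, 0.1800)
Δv = v₁−v₀ = (0.02000000, 0.13200000, 0.07200000)
applied force F = (0.5000, 3.3000, 1.8000)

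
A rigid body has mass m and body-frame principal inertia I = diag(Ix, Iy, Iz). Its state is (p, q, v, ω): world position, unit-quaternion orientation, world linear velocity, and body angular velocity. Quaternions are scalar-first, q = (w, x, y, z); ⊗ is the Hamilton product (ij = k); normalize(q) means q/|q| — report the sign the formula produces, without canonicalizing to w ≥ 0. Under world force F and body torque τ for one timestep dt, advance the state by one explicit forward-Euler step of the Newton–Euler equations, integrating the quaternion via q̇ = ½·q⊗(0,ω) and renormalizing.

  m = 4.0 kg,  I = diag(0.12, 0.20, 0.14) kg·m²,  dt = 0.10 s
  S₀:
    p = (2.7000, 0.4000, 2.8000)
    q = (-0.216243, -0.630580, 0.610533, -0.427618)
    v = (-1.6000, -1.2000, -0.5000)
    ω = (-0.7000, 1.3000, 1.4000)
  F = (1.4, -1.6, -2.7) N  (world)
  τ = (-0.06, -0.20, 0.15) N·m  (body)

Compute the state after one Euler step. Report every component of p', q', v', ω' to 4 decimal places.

p' = (2.5400, 0.2800, 2.7500)
q' = (-0.2468, -0.5496, 0.6522, -0.4600)
v' = (-1.5650, -1.2400, -0.5675)
ω' = (-0.6590, 1.1902, 1.5591)

p' = p + v·dt = (2.5400, 0.2800, 2.7500)
new velocity v' = (-1.5650, -1.2400, -0.5675)
angular accel α = (0.4100, -1.0980, 1.5914)
ω + α·dt = (-0.6590, 1.1902, 1.5591)
Hamilton product q⊗(0,ω) = (-0.6364337, 1.5620197, 0.9010287, -0.6951211)
q' = normalize(q + ½dt·q⊗(0,ω)) = (-0.2468, -0.5496, 0.6522, -0.4600)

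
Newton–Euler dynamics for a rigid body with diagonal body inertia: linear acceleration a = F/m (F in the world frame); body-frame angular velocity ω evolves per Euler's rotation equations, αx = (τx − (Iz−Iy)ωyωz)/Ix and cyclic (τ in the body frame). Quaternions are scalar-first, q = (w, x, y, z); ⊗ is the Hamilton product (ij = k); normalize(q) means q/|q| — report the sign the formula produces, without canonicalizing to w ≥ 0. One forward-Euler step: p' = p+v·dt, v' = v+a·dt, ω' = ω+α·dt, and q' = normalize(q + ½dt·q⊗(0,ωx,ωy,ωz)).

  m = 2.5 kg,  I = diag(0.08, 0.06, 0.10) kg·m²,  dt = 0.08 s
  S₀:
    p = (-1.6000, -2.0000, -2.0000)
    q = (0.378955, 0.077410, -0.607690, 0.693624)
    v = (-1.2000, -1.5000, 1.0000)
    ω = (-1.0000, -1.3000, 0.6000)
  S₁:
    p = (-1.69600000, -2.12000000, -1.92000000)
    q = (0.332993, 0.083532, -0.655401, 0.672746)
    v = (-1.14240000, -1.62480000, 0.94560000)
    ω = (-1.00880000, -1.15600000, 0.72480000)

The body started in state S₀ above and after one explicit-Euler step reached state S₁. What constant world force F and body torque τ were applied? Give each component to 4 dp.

F = (1.8000, -3.9000, -1.7000)
τ = (-0.0400, 0.1200, 0.1300)

rate change Δω = (-0.00880000, 0.14400000, 0.12480000)
I·α + gyro = (-0.0400, 0.1200, 0.1300)
velocity change Δv = (0.05760000, -0.12480000, -0.05440000)
applied force F = (1.8000, -3.9000, -1.7000)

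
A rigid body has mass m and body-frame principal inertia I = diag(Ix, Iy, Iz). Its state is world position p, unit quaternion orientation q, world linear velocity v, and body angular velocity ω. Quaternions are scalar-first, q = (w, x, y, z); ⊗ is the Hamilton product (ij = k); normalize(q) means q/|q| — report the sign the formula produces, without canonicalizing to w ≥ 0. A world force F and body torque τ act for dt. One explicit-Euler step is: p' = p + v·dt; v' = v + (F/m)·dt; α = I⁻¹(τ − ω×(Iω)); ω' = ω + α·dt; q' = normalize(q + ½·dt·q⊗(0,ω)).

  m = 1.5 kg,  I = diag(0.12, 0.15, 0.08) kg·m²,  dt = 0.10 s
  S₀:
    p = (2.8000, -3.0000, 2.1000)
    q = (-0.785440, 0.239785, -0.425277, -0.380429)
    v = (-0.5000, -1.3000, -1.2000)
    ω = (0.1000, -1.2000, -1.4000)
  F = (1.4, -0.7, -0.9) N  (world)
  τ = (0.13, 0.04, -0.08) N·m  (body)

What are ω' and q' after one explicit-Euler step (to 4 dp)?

angular accel α = (2.0633, 0.3040, -0.9550)
new body rate ω' = (0.3063, -1.1696, -1.4955)
2q̇ = q⊗(0,ω) = (-1.0669115, 0.0603290, 1.2401841, 0.8544017)
q + ½dt·q⊗(0,ω), renormalized = (-0.8352, 0.2418, -0.3617, -0.3363)

ω' = (0.3063, -1.1696, -1.4955)
q' = (-0.8352, 0.2418, -0.3617, -0.3363)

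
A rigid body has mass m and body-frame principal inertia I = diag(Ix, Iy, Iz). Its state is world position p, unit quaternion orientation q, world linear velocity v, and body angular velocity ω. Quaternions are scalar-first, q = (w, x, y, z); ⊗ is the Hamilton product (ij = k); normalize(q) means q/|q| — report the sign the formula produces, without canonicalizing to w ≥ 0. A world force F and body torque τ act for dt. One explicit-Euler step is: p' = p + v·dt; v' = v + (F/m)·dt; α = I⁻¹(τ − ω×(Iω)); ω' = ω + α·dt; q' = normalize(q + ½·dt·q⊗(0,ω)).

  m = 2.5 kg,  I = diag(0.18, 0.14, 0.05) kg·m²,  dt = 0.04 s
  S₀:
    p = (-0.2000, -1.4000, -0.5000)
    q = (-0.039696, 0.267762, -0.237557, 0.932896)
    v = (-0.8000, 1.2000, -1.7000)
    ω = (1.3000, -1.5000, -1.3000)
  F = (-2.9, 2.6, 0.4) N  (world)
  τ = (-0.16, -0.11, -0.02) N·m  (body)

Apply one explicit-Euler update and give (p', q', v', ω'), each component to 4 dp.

(τ − ω×Iω)/I = (0.0861, 0.7836, -1.9600)
ω + α·dt = (1.3034, -1.4687, -1.3784)
q⊗(0,ω) = (0.5083387, 1.6565633, 1.6203994, -0.0412141)
q' = normalize(q + ½dt·q⊗(0,ω)) = (-0.0295, 0.3006, -0.2049, 0.9310)
linear accel F/m = (-1.1600, 1.0400, 0.1600)
p + v·dt = (-0.2320, -1.3520, -0.5680)
new velocity v' = (-0.8464, 1.2416, -1.6936)

p' = (-0.2320, -1.3520, -0.5680)
q' = (-0.0295, 0.3006, -0.2049, 0.9310)
v' = (-0.8464, 1.2416, -1.6936)
ω' = (1.3034, -1.4687, -1.3784)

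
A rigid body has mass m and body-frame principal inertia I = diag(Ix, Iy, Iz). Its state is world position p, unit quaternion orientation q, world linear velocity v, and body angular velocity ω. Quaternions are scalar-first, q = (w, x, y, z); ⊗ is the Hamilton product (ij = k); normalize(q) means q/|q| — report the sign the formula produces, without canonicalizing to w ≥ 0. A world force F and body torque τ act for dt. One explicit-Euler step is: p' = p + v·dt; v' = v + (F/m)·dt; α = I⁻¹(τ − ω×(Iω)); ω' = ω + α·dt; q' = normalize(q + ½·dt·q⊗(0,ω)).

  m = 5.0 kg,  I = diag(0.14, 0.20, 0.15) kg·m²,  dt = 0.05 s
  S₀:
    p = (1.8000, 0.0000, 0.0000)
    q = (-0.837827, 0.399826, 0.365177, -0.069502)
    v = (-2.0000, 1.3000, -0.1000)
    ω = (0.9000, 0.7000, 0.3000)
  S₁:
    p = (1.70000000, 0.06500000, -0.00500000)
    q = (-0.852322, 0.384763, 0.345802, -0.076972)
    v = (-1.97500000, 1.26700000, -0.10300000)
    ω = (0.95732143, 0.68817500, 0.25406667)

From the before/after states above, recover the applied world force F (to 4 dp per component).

F = (2.5000, -3.3000, -0.3000)

velocity change Δv = (0.02500000, -0.03300000, -0.00300000)
F = m·Δv/dt = (2.5000, -3.3000, -0.3000)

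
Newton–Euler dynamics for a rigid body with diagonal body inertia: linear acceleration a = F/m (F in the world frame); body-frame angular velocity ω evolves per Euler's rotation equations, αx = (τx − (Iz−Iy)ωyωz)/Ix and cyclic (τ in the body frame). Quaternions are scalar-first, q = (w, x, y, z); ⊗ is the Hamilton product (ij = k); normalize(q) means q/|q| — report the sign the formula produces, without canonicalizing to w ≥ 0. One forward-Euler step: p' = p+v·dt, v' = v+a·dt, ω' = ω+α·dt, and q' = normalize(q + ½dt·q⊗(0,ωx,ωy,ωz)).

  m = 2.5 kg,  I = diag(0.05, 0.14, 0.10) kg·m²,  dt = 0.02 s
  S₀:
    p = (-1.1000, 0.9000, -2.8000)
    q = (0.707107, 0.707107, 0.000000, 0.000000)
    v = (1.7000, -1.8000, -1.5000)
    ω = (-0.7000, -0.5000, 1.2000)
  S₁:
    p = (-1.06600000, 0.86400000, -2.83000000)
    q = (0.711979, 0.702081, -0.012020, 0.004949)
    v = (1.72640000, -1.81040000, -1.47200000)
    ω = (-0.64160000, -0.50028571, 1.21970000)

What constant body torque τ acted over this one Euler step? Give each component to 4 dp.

τ = (0.1700, 0.0400, 0.1300)

ω₁ − ω₀ = (0.05840000, -0.00028571, 0.01970000)
I·α + gyro = (0.1700, 0.0400, 0.1300)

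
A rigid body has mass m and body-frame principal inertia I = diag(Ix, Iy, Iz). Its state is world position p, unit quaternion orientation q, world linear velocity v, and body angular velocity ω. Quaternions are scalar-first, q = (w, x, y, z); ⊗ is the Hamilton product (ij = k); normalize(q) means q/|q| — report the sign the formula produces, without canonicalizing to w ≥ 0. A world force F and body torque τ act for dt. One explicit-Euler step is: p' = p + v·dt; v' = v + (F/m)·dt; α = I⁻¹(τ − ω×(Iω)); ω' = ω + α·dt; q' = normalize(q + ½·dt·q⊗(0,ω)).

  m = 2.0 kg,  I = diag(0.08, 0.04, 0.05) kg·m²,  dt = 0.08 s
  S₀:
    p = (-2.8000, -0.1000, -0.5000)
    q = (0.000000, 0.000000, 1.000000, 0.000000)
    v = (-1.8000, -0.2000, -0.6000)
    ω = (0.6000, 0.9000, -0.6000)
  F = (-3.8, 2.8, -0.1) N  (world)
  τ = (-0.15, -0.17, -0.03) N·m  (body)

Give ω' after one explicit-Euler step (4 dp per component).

ω×(Iω) gyroscopic = (-0.0054, -0.0108, -0.0216)
(τ − ω×Iω)/I = (-1.8075, -3.9800, -0.1680)
ω + α·dt = (0.4554, 0.5816, -0.6134)

ω' = (0.4554, 0.5816, -0.6134)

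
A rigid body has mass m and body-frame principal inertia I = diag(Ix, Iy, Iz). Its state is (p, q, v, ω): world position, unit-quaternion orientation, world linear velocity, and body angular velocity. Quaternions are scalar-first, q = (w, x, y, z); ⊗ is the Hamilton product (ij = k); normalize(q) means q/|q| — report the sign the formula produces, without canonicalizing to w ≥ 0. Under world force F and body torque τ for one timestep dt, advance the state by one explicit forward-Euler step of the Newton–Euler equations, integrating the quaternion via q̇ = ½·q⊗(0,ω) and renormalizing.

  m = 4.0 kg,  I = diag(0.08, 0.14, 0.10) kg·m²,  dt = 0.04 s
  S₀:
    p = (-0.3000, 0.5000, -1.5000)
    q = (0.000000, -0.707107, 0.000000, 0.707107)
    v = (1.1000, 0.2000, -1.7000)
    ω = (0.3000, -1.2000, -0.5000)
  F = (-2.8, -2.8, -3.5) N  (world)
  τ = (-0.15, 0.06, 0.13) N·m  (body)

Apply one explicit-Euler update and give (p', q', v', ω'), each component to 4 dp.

precession coupling ω×(Iω) = (-0.0240, 0.0030, -0.0216)
α = I⁻¹(τ − ω×Iω) = (-1.5750, 0.4071, 1.5160)
ω' = ω + α·dt = (0.2370, -1.1837, -0.4394)
Hamilton product q⊗(0,ω) = (0.5656856, 0.8485284, -0.1414214, 0.8485284)
q + ½dt·q⊗(0,ω), renormalized = (0.0113, -0.6899, -0.0028, 0.7238)
a = F/m = (-0.7000, -0.7000, -0.8750)
new position p' = (-0.2560, 0.5080, -1.5680)
new velocity v' = (1.0720, 0.1720, -1.7350)

p' = (-0.2560, 0.5080, -1.5680)
q' = (0.0113, -0.6899, -0.0028, 0.7238)
v' = (1.0720, 0.1720, -1.7350)
ω' = (0.2370, -1.1837, -0.4394)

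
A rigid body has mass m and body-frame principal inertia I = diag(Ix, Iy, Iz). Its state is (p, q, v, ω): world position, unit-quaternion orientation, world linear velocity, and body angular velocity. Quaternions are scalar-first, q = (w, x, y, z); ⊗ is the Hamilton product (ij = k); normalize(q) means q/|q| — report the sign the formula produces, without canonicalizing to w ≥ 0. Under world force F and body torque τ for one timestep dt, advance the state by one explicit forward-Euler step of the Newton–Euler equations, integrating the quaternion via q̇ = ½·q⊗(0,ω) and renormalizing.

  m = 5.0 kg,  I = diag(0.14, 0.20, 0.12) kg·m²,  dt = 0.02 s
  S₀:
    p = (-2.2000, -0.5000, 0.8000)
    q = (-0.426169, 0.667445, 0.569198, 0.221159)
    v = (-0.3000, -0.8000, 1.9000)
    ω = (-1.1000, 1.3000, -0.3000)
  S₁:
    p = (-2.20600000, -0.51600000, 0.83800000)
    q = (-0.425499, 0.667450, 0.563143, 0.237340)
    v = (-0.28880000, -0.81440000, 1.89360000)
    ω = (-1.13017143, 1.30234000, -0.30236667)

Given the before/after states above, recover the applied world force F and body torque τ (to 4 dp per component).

F = (2.8000, -3.6000, -1.6000)
τ = (-0.1800, 0.0300, -0.1000)

ω₁ − ω₀ = (-0.03017143, 0.00234000, -0.00236667)
applied torque τ = (-0.1800, 0.0300, -0.1000)
v₁ − v₀ = (0.01120000, -0.01440000, -0.00640000)
m·(v₁−v₀)/dt = (2.8000, -3.6000, -1.6000)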